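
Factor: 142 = 2^1 * 71^1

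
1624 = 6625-5001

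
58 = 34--24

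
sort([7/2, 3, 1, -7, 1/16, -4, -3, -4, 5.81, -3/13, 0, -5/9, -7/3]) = [-7, -4, -4, -3, -7/3, -5/9, -3/13, 0, 1/16, 1, 3, 7/2, 5.81]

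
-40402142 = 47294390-87696532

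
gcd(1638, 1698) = 6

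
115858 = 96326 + 19532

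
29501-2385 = 27116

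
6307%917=805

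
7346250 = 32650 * 225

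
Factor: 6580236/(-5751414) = -1*2^1*3^(-1)*13^1*19^(-1)*67^(-1)*251^(-1)*42181^1 = -1096706/958569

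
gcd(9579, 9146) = 1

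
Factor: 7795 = 5^1*1559^1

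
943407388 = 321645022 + 621762366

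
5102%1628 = 218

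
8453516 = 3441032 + 5012484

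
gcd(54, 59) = 1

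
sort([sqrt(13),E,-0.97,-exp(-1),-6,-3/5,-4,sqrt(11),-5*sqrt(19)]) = [-5*sqrt(19),-6,-4,-0.97,-3/5,-exp(-1),E,sqrt(11),sqrt(13)]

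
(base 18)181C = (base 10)8454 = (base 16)2106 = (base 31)8OM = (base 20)112E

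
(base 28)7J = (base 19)B6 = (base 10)215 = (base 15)E5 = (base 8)327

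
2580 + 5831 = 8411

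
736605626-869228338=-132622712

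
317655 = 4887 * 65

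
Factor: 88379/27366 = 2^(-1) * 3^(-1) * 4561^(-1) * 88379^1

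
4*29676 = 118704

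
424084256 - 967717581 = -543633325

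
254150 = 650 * 391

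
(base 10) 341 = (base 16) 155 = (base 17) 131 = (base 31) b0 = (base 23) ej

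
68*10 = 680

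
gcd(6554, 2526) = 2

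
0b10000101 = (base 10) 133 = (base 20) 6d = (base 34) 3v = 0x85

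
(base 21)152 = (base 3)202022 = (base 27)k8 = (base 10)548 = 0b1000100100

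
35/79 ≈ 0.443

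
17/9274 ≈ 0.00183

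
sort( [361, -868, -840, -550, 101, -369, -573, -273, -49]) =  [-868, -840, -573, -550, -369, -273, -49, 101, 361]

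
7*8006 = 56042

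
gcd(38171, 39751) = 1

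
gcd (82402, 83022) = 2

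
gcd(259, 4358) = 1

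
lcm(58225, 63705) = 5414925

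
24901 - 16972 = 7929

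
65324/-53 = -1232 - 28/53 ≈ -1232.53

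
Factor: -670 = -1*2^1*5^1*67^1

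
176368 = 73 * 2416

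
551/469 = 1+82/469 ≈ 1.17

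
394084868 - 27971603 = 366113265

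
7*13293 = 93051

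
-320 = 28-348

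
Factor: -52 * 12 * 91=-1 * 2^4 * 3^1 * 7^1 * 13^2=-56784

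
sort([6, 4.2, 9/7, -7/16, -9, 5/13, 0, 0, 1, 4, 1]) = [-9, -7/16, 0, 0, 5/13, 1, 1, 9/7, 4, 4.2, 6]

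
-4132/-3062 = 1 + 535/1531 ≈ 1.35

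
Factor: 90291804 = 2^2*3^1*7524317^1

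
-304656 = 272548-577204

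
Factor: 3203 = 3203^1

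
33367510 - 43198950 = -9831440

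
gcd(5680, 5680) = 5680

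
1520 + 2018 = 3538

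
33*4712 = 155496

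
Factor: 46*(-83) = -1*2^1*23^1*83^1 = -3818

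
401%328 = 73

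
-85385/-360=17077/72 ≈ 237.18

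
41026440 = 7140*5746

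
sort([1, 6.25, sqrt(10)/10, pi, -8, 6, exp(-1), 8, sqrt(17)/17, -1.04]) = [-8, -1.04, sqrt(17)/17, sqrt(10)/10, exp(-1), 1, pi, 6, 6.25, 8]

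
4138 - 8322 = -4184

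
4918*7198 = 35399764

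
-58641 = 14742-73383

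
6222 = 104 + 6118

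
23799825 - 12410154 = 11389671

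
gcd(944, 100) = 4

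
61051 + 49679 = 110730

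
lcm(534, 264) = 23496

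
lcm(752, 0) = 0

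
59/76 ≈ 0.776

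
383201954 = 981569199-598367245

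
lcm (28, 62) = 868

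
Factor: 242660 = 2^2*5^1*11^1*1103^1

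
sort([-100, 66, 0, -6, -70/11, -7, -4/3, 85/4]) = [-100, -7, -70/11, -6, -4/3, 0, 85/4, 66]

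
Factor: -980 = -1 * 2^2 * 5^1 * 7^2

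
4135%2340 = 1795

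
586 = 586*1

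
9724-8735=989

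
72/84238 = 36/42119 ≈ 0.000855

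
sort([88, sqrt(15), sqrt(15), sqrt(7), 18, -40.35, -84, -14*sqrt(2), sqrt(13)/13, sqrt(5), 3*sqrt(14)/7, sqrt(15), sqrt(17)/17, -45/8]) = [-84, -40.35, -14*sqrt(2), -45/8, sqrt(17)/17, sqrt(13)/13, 3*sqrt(14)/7, sqrt(5), sqrt(7), sqrt(15), sqrt(15), sqrt(15), 18, 88]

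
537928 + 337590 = 875518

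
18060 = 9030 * 2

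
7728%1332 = 1068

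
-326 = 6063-6389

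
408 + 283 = 691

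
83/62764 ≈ 0.00132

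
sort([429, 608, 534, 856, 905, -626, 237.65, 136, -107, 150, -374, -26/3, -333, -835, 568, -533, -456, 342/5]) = [-835, -626, -533, -456, -374, -333, -107, -26/3, 342/5, 136, 150, 237.65, 429, 534, 568, 608, 856, 905]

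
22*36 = 792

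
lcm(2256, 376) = 2256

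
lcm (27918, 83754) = 83754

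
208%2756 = 208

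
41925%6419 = 3411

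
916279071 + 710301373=1626580444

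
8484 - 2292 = 6192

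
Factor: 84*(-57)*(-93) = 2^2*3^3*7^1*19^1*31^1 = 445284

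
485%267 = 218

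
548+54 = 602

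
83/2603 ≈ 0.0319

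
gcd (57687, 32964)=8241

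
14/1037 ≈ 0.0135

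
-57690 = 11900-69590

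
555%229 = 97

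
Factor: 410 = 2^1*5^1*41^1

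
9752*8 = 78016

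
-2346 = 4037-6383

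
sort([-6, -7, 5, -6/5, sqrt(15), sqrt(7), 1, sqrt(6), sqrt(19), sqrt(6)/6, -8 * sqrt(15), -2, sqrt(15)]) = [-8 * sqrt(15), -7, -6, -2, -6/5, sqrt(6)/6, 1, sqrt(6), sqrt(7), sqrt(15), sqrt(15), sqrt(19), 5]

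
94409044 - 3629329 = 90779715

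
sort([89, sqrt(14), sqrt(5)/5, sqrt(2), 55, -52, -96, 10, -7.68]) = [-96, -52, -7.68, sqrt(5)/5, sqrt(2), sqrt(14), 10, 55, 89]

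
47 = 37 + 10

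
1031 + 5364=6395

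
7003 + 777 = 7780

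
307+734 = 1041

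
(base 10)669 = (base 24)13l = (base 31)li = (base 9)823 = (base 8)1235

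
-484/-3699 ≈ 0.131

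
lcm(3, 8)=24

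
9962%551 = 44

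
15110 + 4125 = 19235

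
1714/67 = 25+39/67 ≈ 25.58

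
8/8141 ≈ 0.000983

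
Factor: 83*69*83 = 3^1*23^1*83^2 = 475341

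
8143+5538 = 13681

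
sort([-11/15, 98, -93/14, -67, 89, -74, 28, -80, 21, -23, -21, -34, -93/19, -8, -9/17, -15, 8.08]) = [-80, -74, -67, -34, -23, -21, -15, -8, -93/14, -93/19, -11/15, -9/17, 8.08, 21, 28, 89, 98]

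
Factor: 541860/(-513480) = -1*2^(-1)*389^(-1)*821^1 = -821/778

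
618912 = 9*68768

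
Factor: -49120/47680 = -1*2^(-1)*149^(-1)*307^1 = -307/298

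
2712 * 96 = 260352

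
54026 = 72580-18554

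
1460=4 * 365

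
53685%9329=7040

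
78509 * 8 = 628072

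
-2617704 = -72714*36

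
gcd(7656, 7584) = 24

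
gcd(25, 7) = 1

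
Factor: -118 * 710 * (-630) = 2^3 * 3^2 * 5^2 * 7^1 * 59^1 * 71^1 = 52781400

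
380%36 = 20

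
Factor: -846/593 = -1*2^1*3^2*47^1*593^(-1)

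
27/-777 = -9/259 ≈ -0.0347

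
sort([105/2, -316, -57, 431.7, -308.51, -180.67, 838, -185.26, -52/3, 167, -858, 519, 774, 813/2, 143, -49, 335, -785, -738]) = [-858, -785, -738, -316, -308.51, -185.26, -180.67, -57, -49, -52/3, 105/2, 143, 167, 335, 813/2, 431.7, 519, 774, 838]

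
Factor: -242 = -1 * 2^1 * 11^2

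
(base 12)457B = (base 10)7727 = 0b1111000101111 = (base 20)J67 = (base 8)17057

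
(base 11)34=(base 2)100101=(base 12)31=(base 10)37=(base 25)1c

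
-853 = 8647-9500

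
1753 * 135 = 236655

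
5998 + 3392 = 9390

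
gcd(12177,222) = 3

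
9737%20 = 17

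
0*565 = 0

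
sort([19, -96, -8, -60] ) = [-96, -60, -8, 19] 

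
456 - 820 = -364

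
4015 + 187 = 4202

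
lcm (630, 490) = 4410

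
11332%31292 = 11332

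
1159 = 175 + 984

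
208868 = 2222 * 94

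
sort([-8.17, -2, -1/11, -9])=[-9, -8.17, -2, -1/11]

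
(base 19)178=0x1f6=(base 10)502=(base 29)h9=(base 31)g6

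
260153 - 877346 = -617193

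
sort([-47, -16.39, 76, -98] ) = [-98, -47, -16.39, 76] 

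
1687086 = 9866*171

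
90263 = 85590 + 4673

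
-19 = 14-33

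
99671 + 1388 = 101059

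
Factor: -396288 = -1 * 2^10 * 3^2 * 43^1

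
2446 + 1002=3448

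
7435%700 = 435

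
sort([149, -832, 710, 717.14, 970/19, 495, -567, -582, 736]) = [-832, -582, -567, 970/19, 149, 495, 710, 717.14, 736]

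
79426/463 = 171+253/463 ≈ 171.55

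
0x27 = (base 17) 25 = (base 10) 39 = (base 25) 1e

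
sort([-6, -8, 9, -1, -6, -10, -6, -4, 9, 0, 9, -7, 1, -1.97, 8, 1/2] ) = [-10, -8, -7, -6, -6, -6, -4, -1.97, -1, 0, 1/2, 1, 8, 9, 9, 9] 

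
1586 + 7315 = 8901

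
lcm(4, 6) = 12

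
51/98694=17/32898 ≈ 0.000517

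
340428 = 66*5158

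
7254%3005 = 1244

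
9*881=7929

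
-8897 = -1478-7419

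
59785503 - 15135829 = 44649674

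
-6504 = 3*(-2168)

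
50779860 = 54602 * 930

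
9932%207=203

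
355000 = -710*(-500)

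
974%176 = 94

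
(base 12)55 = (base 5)230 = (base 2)1000001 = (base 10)65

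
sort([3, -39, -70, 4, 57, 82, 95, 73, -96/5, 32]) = [-70, -39, -96/5, 3, 4, 32, 57, 73, 82, 95]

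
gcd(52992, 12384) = 288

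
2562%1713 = 849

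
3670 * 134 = 491780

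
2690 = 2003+687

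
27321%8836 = 813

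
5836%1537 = 1225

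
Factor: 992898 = 2^1*3^7*227^1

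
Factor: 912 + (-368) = 2^5*17^1 = 544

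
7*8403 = 58821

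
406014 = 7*58002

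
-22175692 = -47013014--24837322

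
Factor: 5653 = 5653^1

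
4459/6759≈0.660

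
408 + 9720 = 10128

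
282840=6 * 47140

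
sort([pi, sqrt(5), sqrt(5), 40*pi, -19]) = [-19, sqrt(5), sqrt(5), pi, 40*pi]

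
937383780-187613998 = 749769782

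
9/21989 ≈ 0.000409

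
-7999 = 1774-9773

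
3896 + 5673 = 9569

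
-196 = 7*(-28) 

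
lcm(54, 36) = 108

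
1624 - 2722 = -1098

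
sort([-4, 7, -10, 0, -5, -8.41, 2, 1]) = [-10, -8.41, -5, -4, 0, 1, 2, 7]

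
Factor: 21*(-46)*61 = -1*2^1*3^1*7^1*23^1*61^1 = -58926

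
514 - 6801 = -6287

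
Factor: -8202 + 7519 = -1*683^1 = -683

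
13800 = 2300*6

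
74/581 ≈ 0.127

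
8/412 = 2/103 ≈ 0.0194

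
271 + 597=868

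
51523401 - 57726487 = -6203086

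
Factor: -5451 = -1*3^1*23^1*79^1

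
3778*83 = 313574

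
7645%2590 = 2465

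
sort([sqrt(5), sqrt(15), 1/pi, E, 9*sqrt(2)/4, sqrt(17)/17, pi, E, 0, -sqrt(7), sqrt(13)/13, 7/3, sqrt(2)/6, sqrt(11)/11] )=[-sqrt(7), 0, sqrt(2)/6, sqrt(17)/17, sqrt(13)/13, sqrt(11)/11, 1/pi, sqrt(5), 7/3, E, E, pi, 9*sqrt(2)/4, sqrt(15)] 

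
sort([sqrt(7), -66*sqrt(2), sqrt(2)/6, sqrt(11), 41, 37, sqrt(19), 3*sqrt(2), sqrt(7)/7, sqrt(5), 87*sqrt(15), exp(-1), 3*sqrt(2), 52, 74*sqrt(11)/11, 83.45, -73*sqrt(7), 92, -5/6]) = [-73*sqrt(7), -66*sqrt(2), -5/6, sqrt(2)/6, exp(-1), sqrt(7)/7, sqrt(5), sqrt(7), sqrt(11), 3*sqrt(2), 3*sqrt(2), sqrt(19), 74*sqrt(11)/11, 37, 41, 52, 83.45, 92, 87*sqrt(15)]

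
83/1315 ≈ 0.0631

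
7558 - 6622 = 936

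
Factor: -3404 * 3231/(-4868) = 3^2 * 23^1 * 37^1 * 359^1 * 1217^(-1) = 2749581/1217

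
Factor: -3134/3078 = -1*3^ (-4)*19^ (-1)*1567^1 = -1567/1539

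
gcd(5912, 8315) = 1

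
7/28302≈0.000247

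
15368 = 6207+9161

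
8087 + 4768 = 12855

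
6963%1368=123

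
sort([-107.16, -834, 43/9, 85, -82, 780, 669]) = [-834, -107.16, -82, 43/9, 85, 669, 780]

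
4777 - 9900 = -5123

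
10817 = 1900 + 8917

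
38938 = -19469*(-2)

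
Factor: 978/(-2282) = -1 * 3^1 * 7^(-1) = -3/7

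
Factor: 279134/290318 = 7^(-1) * 89^(-1) * 599^1 = 599/623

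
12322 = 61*202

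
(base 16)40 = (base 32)20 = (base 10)64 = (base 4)1000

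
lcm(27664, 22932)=1742832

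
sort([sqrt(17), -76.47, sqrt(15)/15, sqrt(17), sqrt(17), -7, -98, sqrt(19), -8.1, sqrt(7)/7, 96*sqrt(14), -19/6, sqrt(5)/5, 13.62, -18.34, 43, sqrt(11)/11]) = [-98, -76.47, -18.34, -8.1, -7, -19/6, sqrt(15)/15, sqrt(11)/11, sqrt(7)/7, sqrt(5)/5, sqrt(17), sqrt(17), sqrt(17), sqrt(19), 13.62, 43, 96*sqrt(14)]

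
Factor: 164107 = 379^1*433^1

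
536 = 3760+-3224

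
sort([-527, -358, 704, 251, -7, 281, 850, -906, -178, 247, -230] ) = [-906, -527, -358, -230, -178, -7, 247, 251, 281, 704, 850] 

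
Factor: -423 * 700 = -1 * 2^2 * 3^2 * 5^2 * 7^1 * 47^1 = -296100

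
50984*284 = 14479456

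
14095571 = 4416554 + 9679017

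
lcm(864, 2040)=73440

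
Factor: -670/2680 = -1*2^(-2) = -1/4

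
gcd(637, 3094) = 91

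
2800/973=2 + 122/139 ≈ 2.88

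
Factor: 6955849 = 6955849^1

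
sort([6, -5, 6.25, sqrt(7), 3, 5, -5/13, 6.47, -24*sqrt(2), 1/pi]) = [-24*sqrt(2), -5, -5/13, 1/pi, sqrt(7), 3, 5, 6, 6.25, 6.47]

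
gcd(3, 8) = 1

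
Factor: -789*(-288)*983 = 2^5*3^3*263^1*983^1 = 223369056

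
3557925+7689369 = 11247294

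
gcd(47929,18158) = 7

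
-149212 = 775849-925061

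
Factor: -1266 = -1 * 2^1 * 3^1 * 211^1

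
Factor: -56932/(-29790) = 2^1*3^(-2)*5^(-1)*43^1 = 86/45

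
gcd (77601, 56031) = 3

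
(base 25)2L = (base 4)1013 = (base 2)1000111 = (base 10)71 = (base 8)107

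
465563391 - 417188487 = 48374904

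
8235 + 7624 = 15859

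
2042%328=74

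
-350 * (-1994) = 697900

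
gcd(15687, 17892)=63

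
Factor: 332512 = 2^5*10391^1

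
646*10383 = 6707418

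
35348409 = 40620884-5272475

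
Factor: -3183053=-1*881^1*3613^1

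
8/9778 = 4/4889 ≈ 0.000818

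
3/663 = 1/221 ≈ 0.00452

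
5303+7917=13220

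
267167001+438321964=705488965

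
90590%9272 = 7142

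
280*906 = 253680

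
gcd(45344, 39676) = 5668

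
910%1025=910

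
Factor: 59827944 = 2^3 * 3^1 * 11^1 * 226621^1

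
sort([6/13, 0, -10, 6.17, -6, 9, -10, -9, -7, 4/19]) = [-10, -10, -9, -7, -6, 0, 4/19, 6/13, 6.17, 9]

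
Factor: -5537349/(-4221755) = 3^3*5^(-1)*67^1*3061^1*844351^(-1)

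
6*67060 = 402360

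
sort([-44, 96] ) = [-44, 96] 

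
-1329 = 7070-8399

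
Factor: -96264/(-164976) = 2^(-1) * 3^1 * 191^1 * 491^(-1) = 573/982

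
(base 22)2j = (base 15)43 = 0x3f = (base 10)63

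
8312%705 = 557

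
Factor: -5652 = -1 * 2^2 * 3^2 * 157^1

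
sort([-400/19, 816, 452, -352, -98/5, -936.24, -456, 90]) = [-936.24, -456, -352, -400/19, -98/5, 90, 452, 816]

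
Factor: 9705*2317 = 3^1*5^1*7^1*331^1*647^1 = 22486485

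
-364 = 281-645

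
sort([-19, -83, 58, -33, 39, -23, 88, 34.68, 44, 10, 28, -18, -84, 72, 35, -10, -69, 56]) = [-84, -83, -69, -33, -23, -19, -18, -10, 10, 28, 34.68, 35, 39, 44, 56, 58, 72, 88]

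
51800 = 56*925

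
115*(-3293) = -378695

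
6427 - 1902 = 4525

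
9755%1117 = 819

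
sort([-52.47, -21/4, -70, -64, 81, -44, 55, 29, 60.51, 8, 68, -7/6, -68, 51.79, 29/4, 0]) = [-70, -68, -64, -52.47, -44, -21/4, -7/6, 0, 29/4, 8, 29, 51.79, 55, 60.51, 68, 81]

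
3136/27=116 + 4/27 ≈ 116.15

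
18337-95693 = -77356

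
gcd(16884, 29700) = 36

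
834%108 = 78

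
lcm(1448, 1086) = 4344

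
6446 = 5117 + 1329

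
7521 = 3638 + 3883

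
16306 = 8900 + 7406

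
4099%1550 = 999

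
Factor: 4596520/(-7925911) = -1 * 2^3 * 5^1 * 7^(-1) * 709^(-1) * 1597^(-1) * 114913^1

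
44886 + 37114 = 82000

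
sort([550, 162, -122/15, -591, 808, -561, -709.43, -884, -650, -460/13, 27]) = [-884, -709.43, -650, -591, -561, -460/13, -122/15, 27, 162, 550, 808]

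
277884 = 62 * 4482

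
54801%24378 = 6045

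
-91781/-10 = 9178 + 1/10 = 9178.10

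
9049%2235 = 109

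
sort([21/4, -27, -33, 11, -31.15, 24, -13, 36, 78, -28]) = [-33, -31.15, -28, -27, -13, 21/4, 11, 24, 36, 78]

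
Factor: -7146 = -1*2^1*3^2*397^1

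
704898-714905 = -10007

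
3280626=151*21726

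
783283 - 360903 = 422380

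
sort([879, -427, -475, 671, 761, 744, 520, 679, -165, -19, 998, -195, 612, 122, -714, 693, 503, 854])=[-714, -475, -427, -195, -165, -19, 122, 503, 520, 612, 671, 679, 693, 744, 761, 854, 879, 998]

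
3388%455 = 203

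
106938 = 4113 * 26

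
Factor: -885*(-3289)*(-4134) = -1*2^1*3^2*5^1*11^1*13^2*23^1*53^1*59^1 = -12033102510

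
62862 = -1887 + 64749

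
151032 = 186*812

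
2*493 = 986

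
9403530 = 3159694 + 6243836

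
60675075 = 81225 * 747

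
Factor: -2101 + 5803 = 2^1 * 3^1 * 617^1 = 3702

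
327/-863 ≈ -0.379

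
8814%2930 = 24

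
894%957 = 894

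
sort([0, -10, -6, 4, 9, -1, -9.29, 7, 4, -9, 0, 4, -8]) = [-10, -9.29, -9, -8, -6, -1, 0, 0, 4, 4, 4, 7, 9]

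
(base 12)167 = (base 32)6v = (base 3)22021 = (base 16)df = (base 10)223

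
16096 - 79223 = -63127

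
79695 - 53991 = 25704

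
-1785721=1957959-3743680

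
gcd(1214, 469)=1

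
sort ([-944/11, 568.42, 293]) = [-944/11, 293, 568.42]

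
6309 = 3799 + 2510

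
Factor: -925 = -1*5^2*37^1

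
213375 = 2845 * 75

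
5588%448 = 212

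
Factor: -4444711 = -1 * 4444711^1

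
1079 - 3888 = -2809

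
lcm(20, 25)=100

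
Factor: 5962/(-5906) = -1*11^1*271^1*2953^(-1) = -2981/2953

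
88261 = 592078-503817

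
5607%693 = 63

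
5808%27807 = 5808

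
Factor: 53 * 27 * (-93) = -1 * 3^4 * 31^1 * 53^1 = -133083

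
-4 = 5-9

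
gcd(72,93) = 3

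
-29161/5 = -5832 - 1/5 = -5832.20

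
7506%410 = 126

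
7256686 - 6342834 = 913852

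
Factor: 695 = 5^1 * 139^1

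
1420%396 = 232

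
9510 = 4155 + 5355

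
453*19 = 8607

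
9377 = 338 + 9039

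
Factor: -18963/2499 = -1*3^1*17^(-1)*43^1 = -129/17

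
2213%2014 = 199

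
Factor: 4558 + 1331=3^1*13^1*151^1=5889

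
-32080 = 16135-48215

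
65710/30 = 6571/3 ≈ 2190.33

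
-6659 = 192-6851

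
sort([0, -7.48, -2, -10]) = [-10, -7.48, -2, 0]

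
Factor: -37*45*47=-1*3^2*5^1*37^1*47^1=-78255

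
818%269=11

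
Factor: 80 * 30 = 2^5 * 3^1 * 5^2 = 2400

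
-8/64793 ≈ -0.000123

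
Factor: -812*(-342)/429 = 2^3*3^1*7^1*11^(-1)*13^(-1)*19^1*29^1 = 92568/143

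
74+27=101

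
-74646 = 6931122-7005768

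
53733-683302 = -629569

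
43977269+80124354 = 124101623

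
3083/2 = 1541 + 1/2 = 1541.50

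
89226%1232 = 522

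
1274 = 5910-4636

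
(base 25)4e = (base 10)114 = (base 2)1110010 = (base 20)5e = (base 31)3l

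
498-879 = -381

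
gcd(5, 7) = 1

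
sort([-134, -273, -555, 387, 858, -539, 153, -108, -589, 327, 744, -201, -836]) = [-836, -589, -555, -539, -273, -201, -134, -108, 153, 327, 387, 744, 858]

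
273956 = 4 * 68489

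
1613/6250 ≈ 0.258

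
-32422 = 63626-96048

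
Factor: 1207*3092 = 2^2*17^1*71^1*773^1 = 3732044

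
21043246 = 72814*289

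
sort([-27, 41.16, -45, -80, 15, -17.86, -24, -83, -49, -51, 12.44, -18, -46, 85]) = [-83, -80, -51, -49, -46, -45, -27, -24, -18, -17.86, 12.44, 15, 41.16, 85]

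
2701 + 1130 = 3831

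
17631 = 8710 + 8921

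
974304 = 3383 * 288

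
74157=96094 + -21937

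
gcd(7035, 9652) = 1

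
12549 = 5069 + 7480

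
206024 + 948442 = 1154466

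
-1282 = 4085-5367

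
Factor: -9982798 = -1*2^1*7^1*761^1*937^1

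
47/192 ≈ 0.245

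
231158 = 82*2819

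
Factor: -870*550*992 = -1*2^7*3^1*5^3*11^1*29^1*31^1 = -474672000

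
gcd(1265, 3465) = 55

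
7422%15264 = 7422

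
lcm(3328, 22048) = 176384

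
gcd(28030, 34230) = 10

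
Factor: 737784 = 2^3*3^2*10247^1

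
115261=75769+39492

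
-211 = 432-643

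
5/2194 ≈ 0.00228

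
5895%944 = 231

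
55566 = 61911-6345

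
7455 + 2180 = 9635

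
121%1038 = 121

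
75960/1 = 75960 = 75960.00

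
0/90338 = 0 = 0.00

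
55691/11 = 5062 + 9/11 ≈ 5062.82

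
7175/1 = 7175 = 7175.00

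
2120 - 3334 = -1214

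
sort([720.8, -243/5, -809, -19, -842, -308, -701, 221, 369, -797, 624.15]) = [-842, -809, -797, -701, -308, -243/5, -19, 221, 369, 624.15, 720.8]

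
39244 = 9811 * 4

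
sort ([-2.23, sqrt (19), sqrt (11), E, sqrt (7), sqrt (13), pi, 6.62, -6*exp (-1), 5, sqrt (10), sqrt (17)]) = [-2.23, -6*exp (-1), sqrt (7), E, pi, sqrt (10), sqrt (11), sqrt (13), sqrt (17), sqrt (19), 5, 6.62]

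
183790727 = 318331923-134541196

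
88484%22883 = 19835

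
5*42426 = 212130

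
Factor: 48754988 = 2^2*19^1*641513^1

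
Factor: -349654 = -1*2^1*79^1*2213^1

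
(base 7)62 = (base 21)22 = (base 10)44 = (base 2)101100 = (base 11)40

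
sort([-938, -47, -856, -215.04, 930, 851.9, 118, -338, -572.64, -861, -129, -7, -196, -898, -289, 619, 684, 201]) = [-938, -898, -861, -856, -572.64, -338, -289, -215.04, -196, -129, -47, -7, 118, 201, 619, 684, 851.9, 930]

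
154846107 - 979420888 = -824574781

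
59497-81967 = -22470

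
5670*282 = 1598940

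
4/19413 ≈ 0.000206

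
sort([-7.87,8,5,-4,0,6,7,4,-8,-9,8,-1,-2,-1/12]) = [-9,-8,-7.87,-4,-2,-1,-1/12,0,4,5,6,7,8,8]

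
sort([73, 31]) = [31, 73]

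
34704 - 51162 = -16458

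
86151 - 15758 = 70393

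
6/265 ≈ 0.0226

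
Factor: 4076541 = 3^3 * 7^1 * 21569^1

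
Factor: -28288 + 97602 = 2^1*7^1*4951^1 = 69314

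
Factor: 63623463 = 3^1 * 211^1 * 100511^1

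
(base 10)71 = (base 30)2b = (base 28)2f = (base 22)35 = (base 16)47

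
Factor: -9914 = -1 * 2^1 * 4957^1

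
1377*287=395199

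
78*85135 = 6640530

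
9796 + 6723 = 16519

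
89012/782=113 + 19/23 ≈ 113.83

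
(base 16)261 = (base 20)1a9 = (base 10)609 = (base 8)1141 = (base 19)1d1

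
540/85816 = 135/21454≈0.00629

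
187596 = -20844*(-9) 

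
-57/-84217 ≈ 0.000677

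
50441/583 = 86 + 303/583≈86.52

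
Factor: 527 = 17^1 * 31^1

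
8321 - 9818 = -1497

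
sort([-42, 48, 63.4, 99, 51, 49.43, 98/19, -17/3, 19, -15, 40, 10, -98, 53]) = [-98, -42, -15, -17/3, 98/19, 10, 19, 40, 48, 49.43, 51, 53, 63.4, 99]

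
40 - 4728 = -4688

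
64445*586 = 37764770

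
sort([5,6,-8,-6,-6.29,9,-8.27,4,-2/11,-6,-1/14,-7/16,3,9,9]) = [-8.27,-8,-6.29,-6,-6,-7/16,-2/11,-1/14,3,4,5,6,9,9,9]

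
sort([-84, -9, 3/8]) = [-84, -9, 3/8]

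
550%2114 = 550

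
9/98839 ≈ 0.0000911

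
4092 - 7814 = -3722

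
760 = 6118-5358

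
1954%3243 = 1954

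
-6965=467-7432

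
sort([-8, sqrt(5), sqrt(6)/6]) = [-8, sqrt(6)/6, sqrt(5)]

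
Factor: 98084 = 2^2 * 7^1 * 31^1 * 113^1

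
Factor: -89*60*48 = -1*2^6*3^2*5^1*89^1 = -256320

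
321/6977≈0.0460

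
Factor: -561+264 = -1*3^3*11^1 = -297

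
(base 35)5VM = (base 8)16100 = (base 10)7232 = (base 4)1301000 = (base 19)110C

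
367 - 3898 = -3531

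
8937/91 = 98 + 19/91 ≈ 98.21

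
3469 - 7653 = -4184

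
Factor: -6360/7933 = -1 * 2^3 * 3^1 * 5^1 * 53^1 * 7933^(-1)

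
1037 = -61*(-17) 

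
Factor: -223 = -1 * 223^1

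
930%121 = 83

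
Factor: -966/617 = -1*2^1*3^1*7^1*23^1*617^(-1)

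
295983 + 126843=422826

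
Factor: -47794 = -1 * 2^1 * 23^1 * 1039^1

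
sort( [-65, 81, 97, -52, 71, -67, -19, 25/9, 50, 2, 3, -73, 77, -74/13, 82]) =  [-73, -67, -65, -52, -19, -74/13, 2, 25/9, 3, 50, 71, 77, 81, 82, 97]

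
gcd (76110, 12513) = 129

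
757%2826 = 757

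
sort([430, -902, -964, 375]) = [-964, -902, 375, 430]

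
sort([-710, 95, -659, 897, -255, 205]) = [-710, -659, -255, 95, 205, 897]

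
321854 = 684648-362794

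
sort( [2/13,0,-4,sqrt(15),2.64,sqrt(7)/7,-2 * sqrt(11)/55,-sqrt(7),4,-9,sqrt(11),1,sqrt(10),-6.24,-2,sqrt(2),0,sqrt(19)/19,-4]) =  [-9,-6.24,-4,-4,-sqrt(7),-2,-2 * sqrt(11)/55,0,0,2/13,sqrt(19)/19,sqrt(7)/7,1,sqrt(2),2.64,sqrt(10),sqrt(11),sqrt(15),4]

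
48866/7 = 6980 + 6/7 ≈ 6980.86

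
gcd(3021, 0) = 3021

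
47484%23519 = 446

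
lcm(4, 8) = 8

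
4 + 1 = 5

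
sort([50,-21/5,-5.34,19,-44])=[-44,-5.34,-21/5,19,50]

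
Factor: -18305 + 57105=2^4 * 5^2 * 97^1=38800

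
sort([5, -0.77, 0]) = [-0.77, 0, 5]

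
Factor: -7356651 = -1 * 3^1 * 59^1 * 89^1 * 467^1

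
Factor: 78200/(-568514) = -1*2^2*5^2*727^(-1) = -100/727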